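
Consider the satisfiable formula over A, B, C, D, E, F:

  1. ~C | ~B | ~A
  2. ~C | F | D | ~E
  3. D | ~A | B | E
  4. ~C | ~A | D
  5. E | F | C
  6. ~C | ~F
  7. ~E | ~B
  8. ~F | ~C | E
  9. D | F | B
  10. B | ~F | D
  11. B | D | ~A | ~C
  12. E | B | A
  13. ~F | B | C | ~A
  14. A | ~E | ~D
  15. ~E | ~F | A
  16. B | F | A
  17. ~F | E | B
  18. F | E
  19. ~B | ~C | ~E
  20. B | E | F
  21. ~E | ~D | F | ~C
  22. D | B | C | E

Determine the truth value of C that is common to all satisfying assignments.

Suppose C = 1.
Unit clause (~F) forces F = 0.
Unit clause (E) forces E = 1.
Unit clause (D) forces D = 1.
But (~D) is also a unit clause — contradiction.
So every satisfying assignment has C = False.

False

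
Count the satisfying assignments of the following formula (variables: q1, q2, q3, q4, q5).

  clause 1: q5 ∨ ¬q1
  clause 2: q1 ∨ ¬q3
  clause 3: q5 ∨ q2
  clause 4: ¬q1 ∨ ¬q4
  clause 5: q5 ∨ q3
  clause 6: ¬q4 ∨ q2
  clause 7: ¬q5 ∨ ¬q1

There are 2^5 = 32 truth assignments over (q1, q2, q3, q4, q5).
Split on q3. With q3 = True, the clauses containing q3 are satisfied and ¬q3 drops from the rest; 0 of the 2^4 = 16 assignments to the other variables satisfy what remains.
With q3 = False, by the same count on the reduced clause set, 3 assignments work.
(One model: q1=F, q2=F, q3=F, q4=F, q5=T.)
Total: 0 + 3 = 3.

3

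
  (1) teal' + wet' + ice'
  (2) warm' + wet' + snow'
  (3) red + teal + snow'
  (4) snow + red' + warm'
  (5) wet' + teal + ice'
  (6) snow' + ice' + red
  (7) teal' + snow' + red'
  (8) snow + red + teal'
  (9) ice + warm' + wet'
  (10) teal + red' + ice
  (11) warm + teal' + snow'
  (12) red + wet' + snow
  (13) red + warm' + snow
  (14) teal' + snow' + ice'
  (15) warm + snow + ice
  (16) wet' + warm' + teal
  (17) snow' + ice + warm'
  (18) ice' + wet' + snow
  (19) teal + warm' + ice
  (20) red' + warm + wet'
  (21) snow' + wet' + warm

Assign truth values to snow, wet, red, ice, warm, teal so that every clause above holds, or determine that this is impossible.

Branch on teal: set teal = 0.
Branch on red: set red = 0.
(snow') alone gives snow = 0.
(wet') alone gives wet = 0.
(warm') alone gives warm = 0.
(ice) alone gives ice = 1.
This assignment satisfies each clause.

snow=0,  wet=0,  red=0,  ice=1,  warm=0,  teal=0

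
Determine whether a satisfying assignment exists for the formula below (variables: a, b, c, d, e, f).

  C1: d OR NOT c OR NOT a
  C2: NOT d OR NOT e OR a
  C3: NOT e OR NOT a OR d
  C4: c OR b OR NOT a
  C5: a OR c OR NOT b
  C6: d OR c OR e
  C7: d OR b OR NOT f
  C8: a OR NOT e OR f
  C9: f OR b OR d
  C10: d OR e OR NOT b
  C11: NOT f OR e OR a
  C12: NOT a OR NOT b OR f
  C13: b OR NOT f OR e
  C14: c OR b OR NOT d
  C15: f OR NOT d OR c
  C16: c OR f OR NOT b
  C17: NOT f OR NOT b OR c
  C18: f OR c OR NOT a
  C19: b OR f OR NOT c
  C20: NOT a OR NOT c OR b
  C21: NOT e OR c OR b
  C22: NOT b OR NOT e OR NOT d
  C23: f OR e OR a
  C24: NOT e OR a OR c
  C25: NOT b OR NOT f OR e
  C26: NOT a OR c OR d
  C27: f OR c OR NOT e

Try d = false.
Try c = true.
(NOT a) alone gives a = false.
Try b = true.
(e) alone gives e = true.
(f) alone gives f = true.
Every clause now holds.
A satisfying assignment: a=false,  b=true,  c=true,  d=false,  e=true,  f=true.

Yes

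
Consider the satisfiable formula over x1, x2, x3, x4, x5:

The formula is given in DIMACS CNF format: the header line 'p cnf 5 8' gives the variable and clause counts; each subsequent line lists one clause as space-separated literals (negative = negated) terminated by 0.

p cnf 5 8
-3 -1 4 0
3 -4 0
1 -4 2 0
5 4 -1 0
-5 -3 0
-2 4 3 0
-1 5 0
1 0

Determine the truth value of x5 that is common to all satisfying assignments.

True

Suppose x5 = False.
Unit clause (¬x1) forces x1 = False.
That conflicts with the unit clause (x1).
So every satisfying assignment has x5 = True.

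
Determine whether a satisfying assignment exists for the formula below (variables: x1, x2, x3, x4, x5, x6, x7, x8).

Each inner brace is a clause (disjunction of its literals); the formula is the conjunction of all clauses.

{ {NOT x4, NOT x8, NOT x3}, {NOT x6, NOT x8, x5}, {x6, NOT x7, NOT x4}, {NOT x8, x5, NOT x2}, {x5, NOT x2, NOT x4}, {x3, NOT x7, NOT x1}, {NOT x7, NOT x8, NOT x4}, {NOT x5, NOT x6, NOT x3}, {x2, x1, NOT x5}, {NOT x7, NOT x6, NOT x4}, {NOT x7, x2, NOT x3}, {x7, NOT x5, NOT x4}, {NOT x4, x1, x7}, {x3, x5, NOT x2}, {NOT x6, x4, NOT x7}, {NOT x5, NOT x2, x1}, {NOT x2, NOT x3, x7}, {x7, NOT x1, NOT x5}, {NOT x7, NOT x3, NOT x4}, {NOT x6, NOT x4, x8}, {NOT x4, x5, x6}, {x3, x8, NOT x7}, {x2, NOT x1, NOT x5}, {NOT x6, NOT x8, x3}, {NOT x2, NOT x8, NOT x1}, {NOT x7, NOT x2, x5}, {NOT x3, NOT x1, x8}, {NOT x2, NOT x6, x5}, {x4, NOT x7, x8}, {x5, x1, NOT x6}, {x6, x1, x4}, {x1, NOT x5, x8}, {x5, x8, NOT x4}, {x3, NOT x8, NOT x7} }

Suppose x4 = false.
Suppose x6 = true.
(NOT x7) alone gives x7 = false.
Suppose x8 = false.
Suppose x5 = false.
(NOT x2) alone gives x2 = false.
(x1) alone gives x1 = true.
(NOT x3) alone gives x3 = false.
All clauses are satisfied.
A satisfying assignment: x1 ↦ true, x2 ↦ false, x3 ↦ false, x4 ↦ false, x5 ↦ false, x6 ↦ true, x7 ↦ false, x8 ↦ false.

Yes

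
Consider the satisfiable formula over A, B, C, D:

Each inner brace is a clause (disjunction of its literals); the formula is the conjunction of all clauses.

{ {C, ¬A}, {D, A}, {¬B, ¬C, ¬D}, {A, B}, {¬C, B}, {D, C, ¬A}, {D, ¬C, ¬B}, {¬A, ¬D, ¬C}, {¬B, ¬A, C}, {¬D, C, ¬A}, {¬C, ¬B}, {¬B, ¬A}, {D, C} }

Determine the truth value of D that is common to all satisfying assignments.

Suppose D = False.
The clause (A) is unit, so A = True.
The clause (C) is unit, so C = True.
The clause (B) is unit, so B = True.
That conflicts with the unit clause (¬B).
So every satisfying assignment has D = True.

True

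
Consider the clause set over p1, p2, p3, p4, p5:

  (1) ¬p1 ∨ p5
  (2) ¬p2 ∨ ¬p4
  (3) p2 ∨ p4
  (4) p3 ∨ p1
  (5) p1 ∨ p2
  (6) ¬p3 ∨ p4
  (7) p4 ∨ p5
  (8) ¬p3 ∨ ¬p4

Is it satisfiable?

Satisfiable

Branch on p1: set p1 = True.
The clause (p5) is unit, so p5 = True.
Branch on p2: set p2 = True.
The clause (¬p4) is unit, so p4 = False.
The clause (¬p3) is unit, so p3 = False.
This assignment satisfies each clause.
A satisfying assignment: p1: True, p2: True, p3: False, p4: False, p5: True.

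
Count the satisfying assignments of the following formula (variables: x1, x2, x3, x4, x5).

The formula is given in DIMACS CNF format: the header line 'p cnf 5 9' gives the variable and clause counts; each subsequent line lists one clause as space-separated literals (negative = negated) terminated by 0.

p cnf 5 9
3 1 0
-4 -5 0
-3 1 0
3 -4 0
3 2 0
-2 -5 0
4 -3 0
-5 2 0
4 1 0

There are 2^5 = 32 truth assignments over (x1, x2, x3, x4, x5).
Split on x5. With x5 = True, the clauses containing x5 are satisfied and ¬x5 drops from the rest; 0 of the 2^4 = 16 assignments to the other variables satisfy what remains.
With x5 = False, by the same count on the reduced clause set, 3 assignments work.
(One model: x1=T, x2=F, x3=T, x4=T, x5=F.)
Total: 0 + 3 = 3.

3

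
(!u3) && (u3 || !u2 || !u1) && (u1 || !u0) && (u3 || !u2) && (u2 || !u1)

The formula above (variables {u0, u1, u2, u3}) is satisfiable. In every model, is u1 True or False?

Suppose u1 = true.
(!u3) alone gives u3 = false.
(!u2) alone gives u2 = false.
Now (u2) is unsatisfied and unit — conflict.
So every satisfying assignment has u1 = False.

False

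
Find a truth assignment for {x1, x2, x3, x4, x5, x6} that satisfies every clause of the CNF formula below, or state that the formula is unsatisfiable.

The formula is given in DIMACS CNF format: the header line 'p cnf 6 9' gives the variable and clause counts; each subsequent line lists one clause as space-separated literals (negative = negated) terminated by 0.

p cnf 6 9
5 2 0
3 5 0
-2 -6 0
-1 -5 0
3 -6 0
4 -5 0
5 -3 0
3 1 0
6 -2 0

x1 ↦ False; x2 ↦ False; x3 ↦ True; x4 ↦ True; x5 ↦ True; x6 ↦ True

Suppose x5 = True.
From the singleton clause (¬x1), x1 = False.
From the singleton clause (x4), x4 = True.
From the singleton clause (x3), x3 = True.
Suppose x2 = False.
No clause remains; x6 is free.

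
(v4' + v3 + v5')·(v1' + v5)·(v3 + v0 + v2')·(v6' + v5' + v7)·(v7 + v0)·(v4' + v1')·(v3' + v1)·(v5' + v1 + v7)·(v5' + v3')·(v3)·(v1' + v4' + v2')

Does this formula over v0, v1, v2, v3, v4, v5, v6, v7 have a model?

Unsatisfiable

From the singleton clause (v3), v3 = 1.
From the singleton clause (v1), v1 = 1.
From the singleton clause (v5), v5 = 1.
But (v5') is also a unit clause — contradiction.
No assignment satisfies every clause.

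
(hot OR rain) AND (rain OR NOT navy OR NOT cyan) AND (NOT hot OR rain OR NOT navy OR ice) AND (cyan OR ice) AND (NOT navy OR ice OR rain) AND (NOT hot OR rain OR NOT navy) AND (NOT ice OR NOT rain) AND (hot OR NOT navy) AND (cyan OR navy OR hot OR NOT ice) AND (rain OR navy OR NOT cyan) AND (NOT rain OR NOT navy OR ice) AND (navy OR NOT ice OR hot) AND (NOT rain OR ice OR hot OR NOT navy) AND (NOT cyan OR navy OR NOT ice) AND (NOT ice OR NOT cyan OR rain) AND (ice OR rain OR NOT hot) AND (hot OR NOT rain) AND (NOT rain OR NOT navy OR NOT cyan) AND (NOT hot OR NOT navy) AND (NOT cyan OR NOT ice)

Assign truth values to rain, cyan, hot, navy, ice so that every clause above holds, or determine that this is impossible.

rain=false,  cyan=false,  hot=true,  navy=false,  ice=true

Suppose hot = true.
The clause (NOT navy) is unit, so navy = false.
Suppose cyan = false.
The clause (ice) is unit, so ice = true.
The clause (NOT rain) is unit, so rain = false.
This assignment satisfies each clause.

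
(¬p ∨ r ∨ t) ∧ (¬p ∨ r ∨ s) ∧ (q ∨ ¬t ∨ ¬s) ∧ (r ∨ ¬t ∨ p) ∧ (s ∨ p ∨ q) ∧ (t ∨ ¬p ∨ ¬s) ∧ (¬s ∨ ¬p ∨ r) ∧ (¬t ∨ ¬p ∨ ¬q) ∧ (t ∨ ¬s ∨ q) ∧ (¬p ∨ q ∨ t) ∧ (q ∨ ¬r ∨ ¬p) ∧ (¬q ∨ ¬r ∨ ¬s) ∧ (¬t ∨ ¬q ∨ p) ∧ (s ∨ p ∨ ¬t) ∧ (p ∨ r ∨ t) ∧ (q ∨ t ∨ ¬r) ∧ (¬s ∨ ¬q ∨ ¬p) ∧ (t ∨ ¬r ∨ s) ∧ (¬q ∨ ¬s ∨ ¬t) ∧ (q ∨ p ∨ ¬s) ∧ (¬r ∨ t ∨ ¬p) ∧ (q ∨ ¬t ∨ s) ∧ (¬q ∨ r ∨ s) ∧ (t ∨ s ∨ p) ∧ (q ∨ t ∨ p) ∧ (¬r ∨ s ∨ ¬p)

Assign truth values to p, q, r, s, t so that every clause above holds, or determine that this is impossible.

Try p = False.
Try r = True.
Try s = True.
From the singleton clause (¬q), q = False.
But (q) is also a unit clause — contradiction.
That branch fails; take s = False instead.
From the singleton clause (q), q = True.
From the singleton clause (¬t), t = False.
But (t) is also a unit clause — contradiction.
Neither s = True nor s = False works.
That branch fails; take r = False instead.
From the singleton clause (¬t), t = False.
But (t) is also a unit clause — contradiction.
Neither r = True nor r = False works.
That branch fails; take p = True instead.
Try r = True.
From the singleton clause (q), q = True.
From the singleton clause (¬t), t = False.
But (t) is also a unit clause — contradiction.
That branch fails; take r = False instead.
From the singleton clause (t), t = True.
From the singleton clause (s), s = True.
But (¬s) is also a unit clause — contradiction.
Neither r = True nor r = False works.
Neither p = True nor p = False works.

UNSATISFIABLE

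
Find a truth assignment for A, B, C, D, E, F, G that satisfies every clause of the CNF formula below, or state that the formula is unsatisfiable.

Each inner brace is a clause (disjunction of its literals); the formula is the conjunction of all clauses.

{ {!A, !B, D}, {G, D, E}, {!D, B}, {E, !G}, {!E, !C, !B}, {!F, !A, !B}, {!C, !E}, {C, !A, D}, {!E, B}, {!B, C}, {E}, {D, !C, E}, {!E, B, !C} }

From the singleton clause (E), E = true.
From the singleton clause (!C), C = false.
From the singleton clause (B), B = true.
Now (!B) is unsatisfied and unit — conflict.

UNSATISFIABLE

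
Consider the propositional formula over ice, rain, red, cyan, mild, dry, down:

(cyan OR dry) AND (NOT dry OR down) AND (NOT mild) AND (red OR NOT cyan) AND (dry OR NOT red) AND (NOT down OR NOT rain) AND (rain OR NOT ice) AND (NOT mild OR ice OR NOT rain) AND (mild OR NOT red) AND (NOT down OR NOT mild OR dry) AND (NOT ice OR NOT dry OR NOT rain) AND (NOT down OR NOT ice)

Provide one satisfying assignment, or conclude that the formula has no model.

ice ↦ false, rain ↦ false, red ↦ false, cyan ↦ false, mild ↦ false, dry ↦ true, down ↦ true

The clause (NOT mild) is unit, so mild = false.
The clause (NOT red) is unit, so red = false.
The clause (NOT cyan) is unit, so cyan = false.
The clause (dry) is unit, so dry = true.
The clause (down) is unit, so down = true.
The clause (NOT rain) is unit, so rain = false.
The clause (NOT ice) is unit, so ice = false.
This assignment satisfies each clause.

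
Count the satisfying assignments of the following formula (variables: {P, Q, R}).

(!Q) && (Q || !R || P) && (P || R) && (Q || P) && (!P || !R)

There are 2^3 = 8 truth assignments over (P, Q, R).
Check each against the 5 clauses (columns in the order P, Q, R):
  F F F  ✗ fails (P || R)
  F F T  ✗ fails (Q || !R || P)
  F T F  ✗ fails (!Q)
  F T T  ✗ fails (!Q)
  T F F  ✓ satisfies all
  T F T  ✗ fails (!P || !R)
  T T F  ✗ fails (!Q)
  T T T  ✗ fails (!Q)
1 of the 8 rows is a model.

1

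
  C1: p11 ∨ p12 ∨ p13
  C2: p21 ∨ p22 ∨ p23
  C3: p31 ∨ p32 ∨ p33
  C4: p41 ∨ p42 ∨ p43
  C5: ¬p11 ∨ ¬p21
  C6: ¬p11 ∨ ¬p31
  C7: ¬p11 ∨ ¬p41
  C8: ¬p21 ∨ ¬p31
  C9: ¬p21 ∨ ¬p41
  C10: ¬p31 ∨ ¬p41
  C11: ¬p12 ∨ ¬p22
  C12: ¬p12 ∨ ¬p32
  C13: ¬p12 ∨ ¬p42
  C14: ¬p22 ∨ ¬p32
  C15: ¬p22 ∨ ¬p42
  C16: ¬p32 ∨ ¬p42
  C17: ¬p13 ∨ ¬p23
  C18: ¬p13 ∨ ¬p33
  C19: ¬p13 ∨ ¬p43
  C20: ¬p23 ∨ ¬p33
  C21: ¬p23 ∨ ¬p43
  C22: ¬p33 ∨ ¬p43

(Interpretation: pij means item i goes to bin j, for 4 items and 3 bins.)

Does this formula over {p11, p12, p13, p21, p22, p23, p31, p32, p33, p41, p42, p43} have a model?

Unsatisfiable

Suppose p11 = False.
Suppose p12 = True.
From the singleton clause (¬p22), p22 = False.
From the singleton clause (¬p32), p32 = False.
From the singleton clause (¬p42), p42 = False.
Suppose p21 = True.
From the singleton clause (¬p31), p31 = False.
From the singleton clause (p33), p33 = True.
From the singleton clause (¬p41), p41 = False.
From the singleton clause (p43), p43 = True.
Now (¬p43) is unsatisfied and unit — conflict.
So p21 must be the other value — set p21 = False.
From the singleton clause (p23), p23 = True.
From the singleton clause (¬p13), p13 = False.
From the singleton clause (¬p33), p33 = False.
From the singleton clause (p31), p31 = True.
From the singleton clause (¬p41), p41 = False.
From the singleton clause (p43), p43 = True.
Now (¬p43) is unsatisfied and unit — conflict.
Either choice for p21 ends in contradiction.
So p12 must be the other value — set p12 = False.
From the singleton clause (p13), p13 = True.
From the singleton clause (¬p23), p23 = False.
From the singleton clause (¬p33), p33 = False.
From the singleton clause (¬p43), p43 = False.
Suppose p21 = True.
From the singleton clause (¬p31), p31 = False.
From the singleton clause (p32), p32 = True.
From the singleton clause (¬p41), p41 = False.
From the singleton clause (p42), p42 = True.
Now (¬p42) is unsatisfied and unit — conflict.
So p21 must be the other value — set p21 = False.
From the singleton clause (p22), p22 = True.
From the singleton clause (¬p32), p32 = False.
From the singleton clause (p31), p31 = True.
From the singleton clause (¬p41), p41 = False.
From the singleton clause (p42), p42 = True.
Now (¬p42) is unsatisfied and unit — conflict.
Either choice for p21 ends in contradiction.
Either choice for p12 ends in contradiction.
So p11 must be the other value — set p11 = True.
From the singleton clause (¬p21), p21 = False.
From the singleton clause (¬p31), p31 = False.
From the singleton clause (¬p41), p41 = False.
Suppose p22 = True.
From the singleton clause (¬p12), p12 = False.
From the singleton clause (¬p32), p32 = False.
From the singleton clause (p33), p33 = True.
From the singleton clause (¬p42), p42 = False.
From the singleton clause (p43), p43 = True.
Now (¬p43) is unsatisfied and unit — conflict.
So p22 must be the other value — set p22 = False.
From the singleton clause (p23), p23 = True.
From the singleton clause (¬p13), p13 = False.
From the singleton clause (¬p33), p33 = False.
From the singleton clause (p32), p32 = True.
From the singleton clause (¬p12), p12 = False.
From the singleton clause (¬p42), p42 = False.
From the singleton clause (p43), p43 = True.
Now (¬p43) is unsatisfied and unit — conflict.
Either choice for p22 ends in contradiction.
Either choice for p11 ends in contradiction.
No assignment satisfies every clause.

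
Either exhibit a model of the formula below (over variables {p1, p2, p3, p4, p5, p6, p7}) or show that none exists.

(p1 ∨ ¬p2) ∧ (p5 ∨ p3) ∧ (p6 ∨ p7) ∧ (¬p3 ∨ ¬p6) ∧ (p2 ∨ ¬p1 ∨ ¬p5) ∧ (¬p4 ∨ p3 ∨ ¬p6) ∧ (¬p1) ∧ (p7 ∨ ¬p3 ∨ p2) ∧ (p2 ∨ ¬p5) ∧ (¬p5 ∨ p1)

p1: False; p2: False; p3: True; p4: False; p5: False; p6: False; p7: True

(¬p1) alone gives p1 = False.
(¬p2) alone gives p2 = False.
(¬p5) alone gives p5 = False.
(p3) alone gives p3 = True.
(¬p6) alone gives p6 = False.
(p7) alone gives p7 = True.
All clauses hold; p4 can take either value.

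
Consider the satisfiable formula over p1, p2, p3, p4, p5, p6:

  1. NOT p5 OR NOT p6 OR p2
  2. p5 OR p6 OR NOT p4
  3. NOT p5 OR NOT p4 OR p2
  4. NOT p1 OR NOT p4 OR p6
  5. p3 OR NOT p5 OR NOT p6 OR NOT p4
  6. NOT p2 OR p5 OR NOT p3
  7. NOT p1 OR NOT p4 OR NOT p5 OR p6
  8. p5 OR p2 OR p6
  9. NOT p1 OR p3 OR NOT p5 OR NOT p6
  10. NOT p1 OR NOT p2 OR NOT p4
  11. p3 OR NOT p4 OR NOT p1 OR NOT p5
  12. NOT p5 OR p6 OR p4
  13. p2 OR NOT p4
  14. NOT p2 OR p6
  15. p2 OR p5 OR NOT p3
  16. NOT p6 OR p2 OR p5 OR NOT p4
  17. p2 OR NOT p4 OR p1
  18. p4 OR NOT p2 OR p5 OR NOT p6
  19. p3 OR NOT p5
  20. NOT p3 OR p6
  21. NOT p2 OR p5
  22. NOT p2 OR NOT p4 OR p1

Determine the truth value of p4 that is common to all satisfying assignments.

False

Suppose p4 = true.
The clause (p2) is unit, so p2 = true.
The clause (NOT p1) is unit, so p1 = false.
Now (p1) is unsatisfied and unit — conflict.
So every satisfying assignment has p4 = False.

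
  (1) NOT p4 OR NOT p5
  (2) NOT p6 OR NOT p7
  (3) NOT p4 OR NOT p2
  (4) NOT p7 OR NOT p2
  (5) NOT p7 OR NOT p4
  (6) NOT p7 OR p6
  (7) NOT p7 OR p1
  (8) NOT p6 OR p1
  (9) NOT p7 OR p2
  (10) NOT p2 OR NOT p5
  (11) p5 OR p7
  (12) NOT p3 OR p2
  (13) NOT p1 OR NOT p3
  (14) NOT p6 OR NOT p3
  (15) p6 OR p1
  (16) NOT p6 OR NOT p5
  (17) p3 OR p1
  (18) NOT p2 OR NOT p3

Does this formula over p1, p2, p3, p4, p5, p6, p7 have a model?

Satisfiable

Suppose p4 = false.
Suppose p6 = false.
From the singleton clause (NOT p7), p7 = false.
From the singleton clause (p5), p5 = true.
From the singleton clause (NOT p2), p2 = false.
From the singleton clause (NOT p3), p3 = false.
From the singleton clause (p1), p1 = true.
All clauses are satisfied.
A satisfying assignment: p1 ↦ true; p2 ↦ false; p3 ↦ false; p4 ↦ false; p5 ↦ true; p6 ↦ false; p7 ↦ false.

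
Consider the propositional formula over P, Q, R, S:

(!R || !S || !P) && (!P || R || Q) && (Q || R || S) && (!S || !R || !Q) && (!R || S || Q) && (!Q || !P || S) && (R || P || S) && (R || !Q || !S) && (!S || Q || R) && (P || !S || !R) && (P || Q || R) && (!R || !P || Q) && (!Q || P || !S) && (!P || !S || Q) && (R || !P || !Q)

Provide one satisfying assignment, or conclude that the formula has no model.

Try R = true.
Try S = false.
From the singleton clause (Q), Q = true.
From the singleton clause (!P), P = false.
This assignment satisfies each clause.

P=false,  Q=true,  R=true,  S=false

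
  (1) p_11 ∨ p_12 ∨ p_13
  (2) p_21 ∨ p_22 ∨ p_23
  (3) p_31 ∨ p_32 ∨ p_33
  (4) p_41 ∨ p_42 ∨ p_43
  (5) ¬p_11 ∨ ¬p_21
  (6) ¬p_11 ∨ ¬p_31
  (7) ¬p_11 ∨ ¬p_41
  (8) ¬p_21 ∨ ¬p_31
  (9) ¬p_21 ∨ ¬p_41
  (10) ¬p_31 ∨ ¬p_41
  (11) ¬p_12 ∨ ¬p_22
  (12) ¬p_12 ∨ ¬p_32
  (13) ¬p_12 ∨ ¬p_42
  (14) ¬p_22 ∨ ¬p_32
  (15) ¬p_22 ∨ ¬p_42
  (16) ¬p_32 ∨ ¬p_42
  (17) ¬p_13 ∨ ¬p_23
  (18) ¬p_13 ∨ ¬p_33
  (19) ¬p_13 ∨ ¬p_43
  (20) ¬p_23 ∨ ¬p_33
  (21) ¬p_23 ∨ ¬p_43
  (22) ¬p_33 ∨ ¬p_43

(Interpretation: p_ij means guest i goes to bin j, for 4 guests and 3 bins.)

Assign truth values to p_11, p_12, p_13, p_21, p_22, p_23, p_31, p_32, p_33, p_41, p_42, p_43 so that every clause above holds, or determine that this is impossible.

UNSATISFIABLE

Suppose p_11 = False.
Suppose p_12 = True.
Unit clause (¬p_22) forces p_22 = False.
Unit clause (¬p_32) forces p_32 = False.
Unit clause (¬p_42) forces p_42 = False.
Suppose p_21 = True.
Unit clause (¬p_31) forces p_31 = False.
Unit clause (p_33) forces p_33 = True.
Unit clause (¬p_41) forces p_41 = False.
Unit clause (p_43) forces p_43 = True.
Now (¬p_43) is unsatisfied and unit — conflict.
Undo p_21 and try p_21 = False.
Unit clause (p_23) forces p_23 = True.
Unit clause (¬p_13) forces p_13 = False.
Unit clause (¬p_33) forces p_33 = False.
Unit clause (p_31) forces p_31 = True.
Unit clause (¬p_41) forces p_41 = False.
Unit clause (p_43) forces p_43 = True.
Now (¬p_43) is unsatisfied and unit — conflict.
Either choice for p_21 ends in contradiction.
Undo p_12 and try p_12 = False.
Unit clause (p_13) forces p_13 = True.
Unit clause (¬p_23) forces p_23 = False.
Unit clause (¬p_33) forces p_33 = False.
Unit clause (¬p_43) forces p_43 = False.
Suppose p_21 = True.
Unit clause (¬p_31) forces p_31 = False.
Unit clause (p_32) forces p_32 = True.
Unit clause (¬p_41) forces p_41 = False.
Unit clause (p_42) forces p_42 = True.
Now (¬p_42) is unsatisfied and unit — conflict.
Undo p_21 and try p_21 = False.
Unit clause (p_22) forces p_22 = True.
Unit clause (¬p_32) forces p_32 = False.
Unit clause (p_31) forces p_31 = True.
Unit clause (¬p_41) forces p_41 = False.
Unit clause (p_42) forces p_42 = True.
Now (¬p_42) is unsatisfied and unit — conflict.
Either choice for p_21 ends in contradiction.
Either choice for p_12 ends in contradiction.
Undo p_11 and try p_11 = True.
Unit clause (¬p_21) forces p_21 = False.
Unit clause (¬p_31) forces p_31 = False.
Unit clause (¬p_41) forces p_41 = False.
Suppose p_22 = True.
Unit clause (¬p_12) forces p_12 = False.
Unit clause (¬p_32) forces p_32 = False.
Unit clause (p_33) forces p_33 = True.
Unit clause (¬p_42) forces p_42 = False.
Unit clause (p_43) forces p_43 = True.
Now (¬p_43) is unsatisfied and unit — conflict.
Undo p_22 and try p_22 = False.
Unit clause (p_23) forces p_23 = True.
Unit clause (¬p_13) forces p_13 = False.
Unit clause (¬p_33) forces p_33 = False.
Unit clause (p_32) forces p_32 = True.
Unit clause (¬p_12) forces p_12 = False.
Unit clause (¬p_42) forces p_42 = False.
Unit clause (p_43) forces p_43 = True.
Now (¬p_43) is unsatisfied and unit — conflict.
Either choice for p_22 ends in contradiction.
Either choice for p_11 ends in contradiction.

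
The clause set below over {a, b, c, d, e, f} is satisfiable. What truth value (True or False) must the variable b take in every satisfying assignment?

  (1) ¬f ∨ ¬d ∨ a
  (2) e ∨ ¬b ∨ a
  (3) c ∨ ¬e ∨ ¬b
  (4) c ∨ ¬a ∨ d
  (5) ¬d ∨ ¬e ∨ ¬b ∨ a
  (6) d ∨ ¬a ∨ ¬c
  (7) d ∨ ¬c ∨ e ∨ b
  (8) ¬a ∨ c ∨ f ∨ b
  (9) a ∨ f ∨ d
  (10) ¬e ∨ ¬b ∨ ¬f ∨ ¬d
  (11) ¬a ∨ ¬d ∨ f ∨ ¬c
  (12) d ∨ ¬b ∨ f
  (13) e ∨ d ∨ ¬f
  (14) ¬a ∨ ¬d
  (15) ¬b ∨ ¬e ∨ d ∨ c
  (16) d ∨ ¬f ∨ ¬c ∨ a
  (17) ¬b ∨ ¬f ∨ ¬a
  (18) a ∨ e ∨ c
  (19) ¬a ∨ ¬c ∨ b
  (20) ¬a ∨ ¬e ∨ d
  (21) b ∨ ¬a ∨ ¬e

Suppose b = True.
Case e = True:
From the singleton clause (c), c = True.
Case d = False:
From the singleton clause (¬a), a = False.
From the singleton clause (f), f = True.
Now (¬f) is unsatisfied and unit — conflict.
That branch fails; take d = True instead.
From the singleton clause (a), a = True.
Now (¬a) is unsatisfied and unit — conflict.
Either choice for d ends in contradiction.
That branch fails; take e = False instead.
From the singleton clause (a), a = True.
From the singleton clause (¬d), d = False.
From the singleton clause (c), c = True.
Now (¬c) is unsatisfied and unit — conflict.
Either choice for e ends in contradiction.
So every satisfying assignment has b = False.

False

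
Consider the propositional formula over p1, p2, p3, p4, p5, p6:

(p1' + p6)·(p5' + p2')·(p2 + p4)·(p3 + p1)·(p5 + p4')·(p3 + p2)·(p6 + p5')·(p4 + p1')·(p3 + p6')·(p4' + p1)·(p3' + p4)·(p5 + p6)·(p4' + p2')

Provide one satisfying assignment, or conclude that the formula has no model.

Try p1 = 1.
(p6) alone gives p6 = 1.
(p4) alone gives p4 = 1.
(p5) alone gives p5 = 1.
(p2') alone gives p2 = 0.
(p3) alone gives p3 = 1.
This assignment satisfies each clause.

p1 ↦ 1,  p2 ↦ 0,  p3 ↦ 1,  p4 ↦ 1,  p5 ↦ 1,  p6 ↦ 1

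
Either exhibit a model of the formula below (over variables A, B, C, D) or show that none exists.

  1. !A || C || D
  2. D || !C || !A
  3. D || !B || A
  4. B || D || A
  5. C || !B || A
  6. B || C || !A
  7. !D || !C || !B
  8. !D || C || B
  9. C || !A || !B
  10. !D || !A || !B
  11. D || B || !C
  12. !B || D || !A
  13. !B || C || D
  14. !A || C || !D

A=true, B=false, C=true, D=true

Try A = true.
Try C = true.
The clause (D) is unit, so D = true.
The clause (!B) is unit, so B = false.
This assignment satisfies each clause.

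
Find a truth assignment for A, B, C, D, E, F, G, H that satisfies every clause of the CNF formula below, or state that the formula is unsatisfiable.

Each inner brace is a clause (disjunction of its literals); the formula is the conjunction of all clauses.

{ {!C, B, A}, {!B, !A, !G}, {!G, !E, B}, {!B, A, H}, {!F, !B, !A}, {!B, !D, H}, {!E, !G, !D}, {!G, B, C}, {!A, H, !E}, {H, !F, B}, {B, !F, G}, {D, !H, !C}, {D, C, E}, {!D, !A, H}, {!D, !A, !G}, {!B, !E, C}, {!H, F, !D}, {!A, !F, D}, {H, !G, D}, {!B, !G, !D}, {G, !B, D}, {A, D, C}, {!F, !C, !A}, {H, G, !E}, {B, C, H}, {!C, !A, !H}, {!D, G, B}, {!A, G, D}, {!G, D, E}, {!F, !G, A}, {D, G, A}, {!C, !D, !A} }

Case C = true:
Case B = true:
Case A = false:
(H) alone gives H = true.
(D) alone gives D = true.
(F) alone gives F = true.
(!G) alone gives G = false.
No clause remains; E is free.

A ↦ false; B ↦ true; C ↦ true; D ↦ true; E ↦ false; F ↦ true; G ↦ false; H ↦ true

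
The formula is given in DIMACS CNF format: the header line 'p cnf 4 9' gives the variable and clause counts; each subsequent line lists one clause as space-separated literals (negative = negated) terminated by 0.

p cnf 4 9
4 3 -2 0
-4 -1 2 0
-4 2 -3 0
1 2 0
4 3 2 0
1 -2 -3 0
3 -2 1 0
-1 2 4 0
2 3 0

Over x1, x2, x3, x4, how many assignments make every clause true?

3

There are 2^4 = 16 truth assignments over (x1, x2, x3, x4).
Split on x4. With x4 = True, the clauses containing x4 are satisfied and ¬x4 drops from the rest; 2 of the 2^3 = 8 assignments to the other variables satisfy what remains.
With x4 = False, by the same count on the reduced clause set, 1 assignment works.
Total: 2 + 1 = 3.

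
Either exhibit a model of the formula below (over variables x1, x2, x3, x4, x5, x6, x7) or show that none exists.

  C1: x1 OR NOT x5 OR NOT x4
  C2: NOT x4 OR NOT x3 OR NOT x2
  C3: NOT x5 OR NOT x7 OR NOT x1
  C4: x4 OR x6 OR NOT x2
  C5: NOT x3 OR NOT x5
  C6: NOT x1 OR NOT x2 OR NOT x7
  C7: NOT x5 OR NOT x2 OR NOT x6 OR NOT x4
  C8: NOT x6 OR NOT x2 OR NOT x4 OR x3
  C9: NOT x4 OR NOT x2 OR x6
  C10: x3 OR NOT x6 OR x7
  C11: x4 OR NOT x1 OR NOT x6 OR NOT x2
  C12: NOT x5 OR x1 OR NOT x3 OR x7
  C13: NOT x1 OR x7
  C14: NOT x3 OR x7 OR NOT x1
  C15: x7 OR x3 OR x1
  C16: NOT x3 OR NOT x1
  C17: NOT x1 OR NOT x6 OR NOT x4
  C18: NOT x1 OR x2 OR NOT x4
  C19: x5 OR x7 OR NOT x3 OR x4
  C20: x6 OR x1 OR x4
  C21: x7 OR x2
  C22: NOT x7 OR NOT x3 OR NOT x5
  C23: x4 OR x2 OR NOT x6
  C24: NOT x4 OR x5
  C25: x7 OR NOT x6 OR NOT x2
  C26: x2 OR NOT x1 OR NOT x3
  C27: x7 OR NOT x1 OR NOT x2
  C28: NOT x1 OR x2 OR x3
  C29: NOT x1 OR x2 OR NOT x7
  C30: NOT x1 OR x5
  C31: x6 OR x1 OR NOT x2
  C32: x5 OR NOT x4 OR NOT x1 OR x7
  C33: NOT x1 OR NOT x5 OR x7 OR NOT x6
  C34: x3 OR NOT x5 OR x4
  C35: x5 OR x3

Suppose x3 = true.
From the singleton clause (NOT x5), x5 = false.
From the singleton clause (NOT x1), x1 = false.
From the singleton clause (NOT x4), x4 = false.
From the singleton clause (x7), x7 = true.
From the singleton clause (x6), x6 = true.
From the singleton clause (x2), x2 = true.
Every clause now holds.

x1 ↦ false,  x2 ↦ true,  x3 ↦ true,  x4 ↦ false,  x5 ↦ false,  x6 ↦ true,  x7 ↦ true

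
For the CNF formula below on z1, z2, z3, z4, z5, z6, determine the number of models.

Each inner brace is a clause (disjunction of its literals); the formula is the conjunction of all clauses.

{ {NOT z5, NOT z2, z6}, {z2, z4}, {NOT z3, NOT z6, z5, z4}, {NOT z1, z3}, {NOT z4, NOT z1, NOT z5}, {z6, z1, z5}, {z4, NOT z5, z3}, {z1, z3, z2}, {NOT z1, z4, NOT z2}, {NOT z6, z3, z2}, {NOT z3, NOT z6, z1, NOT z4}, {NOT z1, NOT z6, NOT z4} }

There are 2^6 = 64 truth assignments over (z1, z2, z3, z4, z5, z6).
Split on z4. With z4 = true, the clauses containing z4 are satisfied and NOT z4 drops from the rest; 5 of the 2^5 = 32 assignments to the other variables satisfy what remains.
With z4 = false, by the same count on the reduced clause set, 2 assignments work.
Total: 5 + 2 = 7.

7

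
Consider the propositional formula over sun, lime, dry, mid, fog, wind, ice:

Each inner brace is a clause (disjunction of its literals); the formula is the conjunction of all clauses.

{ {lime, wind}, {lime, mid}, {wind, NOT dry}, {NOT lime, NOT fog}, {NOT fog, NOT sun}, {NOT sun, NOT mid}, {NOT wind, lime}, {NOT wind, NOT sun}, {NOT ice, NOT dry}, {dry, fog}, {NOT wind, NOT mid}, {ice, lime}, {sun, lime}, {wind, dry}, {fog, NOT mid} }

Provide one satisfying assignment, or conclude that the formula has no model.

Branch on lime: set lime = true.
(NOT fog) alone gives fog = false.
(dry) alone gives dry = true.
(wind) alone gives wind = true.
(NOT sun) alone gives sun = false.
(NOT ice) alone gives ice = false.
(NOT mid) alone gives mid = false.
All clauses are satisfied.

sun ↦ false,  lime ↦ true,  dry ↦ true,  mid ↦ false,  fog ↦ false,  wind ↦ true,  ice ↦ false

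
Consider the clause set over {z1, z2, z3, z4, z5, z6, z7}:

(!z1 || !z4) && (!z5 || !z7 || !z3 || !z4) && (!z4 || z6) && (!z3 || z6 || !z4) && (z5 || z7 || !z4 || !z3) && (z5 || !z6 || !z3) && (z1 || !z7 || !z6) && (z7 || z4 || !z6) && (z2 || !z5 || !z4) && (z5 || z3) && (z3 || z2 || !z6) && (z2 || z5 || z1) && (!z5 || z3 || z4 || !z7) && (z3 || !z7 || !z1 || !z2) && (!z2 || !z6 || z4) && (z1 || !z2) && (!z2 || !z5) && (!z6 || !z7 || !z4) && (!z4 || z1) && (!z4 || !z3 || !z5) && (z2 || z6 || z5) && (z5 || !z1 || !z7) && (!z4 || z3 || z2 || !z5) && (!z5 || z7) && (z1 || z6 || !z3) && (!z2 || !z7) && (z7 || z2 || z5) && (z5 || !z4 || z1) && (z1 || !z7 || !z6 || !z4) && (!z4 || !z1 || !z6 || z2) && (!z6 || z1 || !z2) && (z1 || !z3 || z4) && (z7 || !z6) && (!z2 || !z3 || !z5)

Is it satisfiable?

Branch on z1: set z1 = true.
The clause (!z4) is unit, so z4 = false.
Branch on z7: set z7 = true.
The clause (z5) is unit, so z5 = true.
The clause (z3) is unit, so z3 = true.
The clause (!z2) is unit, so z2 = false.
No clause remains; z6 is free.
A satisfying assignment: z1 ↦ true, z2 ↦ false, z3 ↦ true, z4 ↦ false, z5 ↦ true, z6 ↦ false, z7 ↦ true.

Satisfiable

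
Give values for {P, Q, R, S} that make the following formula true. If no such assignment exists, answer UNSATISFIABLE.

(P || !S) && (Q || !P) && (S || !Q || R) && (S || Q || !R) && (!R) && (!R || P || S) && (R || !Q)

The clause (!R) is unit, so R = false.
The clause (!Q) is unit, so Q = false.
The clause (!P) is unit, so P = false.
The clause (!S) is unit, so S = false.
Every clause now holds.

P=false; Q=false; R=false; S=false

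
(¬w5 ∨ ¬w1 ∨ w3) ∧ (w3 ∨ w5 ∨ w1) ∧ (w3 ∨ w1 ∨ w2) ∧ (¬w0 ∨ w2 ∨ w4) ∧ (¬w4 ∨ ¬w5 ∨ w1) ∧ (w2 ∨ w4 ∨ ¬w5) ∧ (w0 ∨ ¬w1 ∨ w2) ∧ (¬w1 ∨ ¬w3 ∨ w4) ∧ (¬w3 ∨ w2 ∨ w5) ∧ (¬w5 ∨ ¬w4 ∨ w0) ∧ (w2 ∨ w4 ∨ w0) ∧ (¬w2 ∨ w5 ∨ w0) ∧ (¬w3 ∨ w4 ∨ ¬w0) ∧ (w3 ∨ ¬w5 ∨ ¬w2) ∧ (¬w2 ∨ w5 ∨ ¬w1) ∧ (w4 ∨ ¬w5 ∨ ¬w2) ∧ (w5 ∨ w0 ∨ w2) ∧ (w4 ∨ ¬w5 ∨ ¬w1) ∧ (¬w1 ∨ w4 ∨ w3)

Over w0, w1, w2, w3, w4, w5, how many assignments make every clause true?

4

There are 2^6 = 64 truth assignments over (w0, w1, w2, w3, w4, w5).
Split on w1. With w1 = True, the clauses containing w1 are satisfied and ¬w1 drops from the rest; 3 of the 2^5 = 32 assignments to the other variables satisfy what remains.
With w1 = False, by the same count on the reduced clause set, 1 assignment works.
(One model: w0=T, w1=F, w2=T, w3=T, w4=T, w5=F.)
Total: 3 + 1 = 4.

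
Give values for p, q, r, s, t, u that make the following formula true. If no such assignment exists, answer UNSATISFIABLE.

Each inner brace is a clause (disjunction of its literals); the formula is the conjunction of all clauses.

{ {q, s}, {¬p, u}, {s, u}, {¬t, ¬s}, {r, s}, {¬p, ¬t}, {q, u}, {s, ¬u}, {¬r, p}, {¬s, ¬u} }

p=False, q=True, r=False, s=True, t=False, u=False

Try q = True.
Try p = False.
The clause (¬r) is unit, so r = False.
The clause (s) is unit, so s = True.
The clause (¬t) is unit, so t = False.
The clause (¬u) is unit, so u = False.
This assignment satisfies each clause.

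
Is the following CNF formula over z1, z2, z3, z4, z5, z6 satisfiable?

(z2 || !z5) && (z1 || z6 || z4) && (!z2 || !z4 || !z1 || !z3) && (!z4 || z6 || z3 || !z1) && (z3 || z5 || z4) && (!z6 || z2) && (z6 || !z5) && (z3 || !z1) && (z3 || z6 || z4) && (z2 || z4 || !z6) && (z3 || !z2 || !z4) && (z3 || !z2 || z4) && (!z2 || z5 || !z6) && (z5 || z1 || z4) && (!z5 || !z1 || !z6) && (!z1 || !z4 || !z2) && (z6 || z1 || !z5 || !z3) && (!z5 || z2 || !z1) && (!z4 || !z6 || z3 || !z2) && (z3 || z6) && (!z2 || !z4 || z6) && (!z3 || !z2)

Suppose z2 = false.
Unit clause (!z5) forces z5 = false.
Unit clause (!z6) forces z6 = false.
Unit clause (z3) forces z3 = true.
Suppose z1 = false.
Unit clause (z4) forces z4 = true.
Every clause now holds.
A satisfying assignment: z1: false; z2: false; z3: true; z4: true; z5: false; z6: false.

Yes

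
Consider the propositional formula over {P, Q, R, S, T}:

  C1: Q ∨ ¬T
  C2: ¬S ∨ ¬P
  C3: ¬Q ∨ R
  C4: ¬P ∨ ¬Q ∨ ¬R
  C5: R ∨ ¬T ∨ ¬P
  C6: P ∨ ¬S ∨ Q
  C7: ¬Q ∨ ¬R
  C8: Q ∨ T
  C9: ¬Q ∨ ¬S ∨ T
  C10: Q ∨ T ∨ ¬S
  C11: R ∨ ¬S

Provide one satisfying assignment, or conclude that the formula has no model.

Branch on Q: set Q = True.
Unit clause (R) forces R = True.
But (¬R) is also a unit clause — contradiction.
That branch fails; take Q = False instead.
Unit clause (¬T) forces T = False.
But (T) is also a unit clause — contradiction.
Neither Q = True nor Q = False works.

UNSATISFIABLE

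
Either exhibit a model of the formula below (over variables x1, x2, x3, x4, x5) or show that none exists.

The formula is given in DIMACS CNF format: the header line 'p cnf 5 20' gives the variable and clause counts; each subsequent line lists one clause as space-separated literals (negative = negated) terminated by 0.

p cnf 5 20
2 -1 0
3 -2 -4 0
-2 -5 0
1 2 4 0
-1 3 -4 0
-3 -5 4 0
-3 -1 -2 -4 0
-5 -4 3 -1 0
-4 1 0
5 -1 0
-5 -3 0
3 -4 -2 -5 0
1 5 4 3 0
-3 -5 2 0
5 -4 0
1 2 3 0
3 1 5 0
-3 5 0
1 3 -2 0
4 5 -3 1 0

UNSATISFIABLE

Suppose x2 = True.
The clause (¬x5) is unit, so x5 = False.
The clause (¬x1) is unit, so x1 = False.
The clause (¬x4) is unit, so x4 = False.
The clause (x3) is unit, so x3 = True.
But (¬x3) is also a unit clause — contradiction.
Backtrack on x2: now try x2 = False.
The clause (¬x1) is unit, so x1 = False.
The clause (x4) is unit, so x4 = True.
But (¬x4) is also a unit clause — contradiction.
Neither x2 = True nor x2 = False works.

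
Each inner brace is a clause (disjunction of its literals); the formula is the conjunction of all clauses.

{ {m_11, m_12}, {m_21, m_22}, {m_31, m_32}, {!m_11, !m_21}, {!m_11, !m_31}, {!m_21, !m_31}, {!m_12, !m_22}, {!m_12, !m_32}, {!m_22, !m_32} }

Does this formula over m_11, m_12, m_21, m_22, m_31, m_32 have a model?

No

Branch on m_11: set m_11 = true.
From the singleton clause (!m_21), m_21 = false.
From the singleton clause (m_22), m_22 = true.
From the singleton clause (!m_31), m_31 = false.
From the singleton clause (m_32), m_32 = true.
Now (!m_32) is unsatisfied and unit — conflict.
Backtrack on m_11: now try m_11 = false.
From the singleton clause (m_12), m_12 = true.
From the singleton clause (!m_22), m_22 = false.
From the singleton clause (m_21), m_21 = true.
From the singleton clause (!m_31), m_31 = false.
From the singleton clause (m_32), m_32 = true.
Now (!m_32) is unsatisfied and unit — conflict.
Neither m_11 = true nor m_11 = false works.
No assignment satisfies every clause.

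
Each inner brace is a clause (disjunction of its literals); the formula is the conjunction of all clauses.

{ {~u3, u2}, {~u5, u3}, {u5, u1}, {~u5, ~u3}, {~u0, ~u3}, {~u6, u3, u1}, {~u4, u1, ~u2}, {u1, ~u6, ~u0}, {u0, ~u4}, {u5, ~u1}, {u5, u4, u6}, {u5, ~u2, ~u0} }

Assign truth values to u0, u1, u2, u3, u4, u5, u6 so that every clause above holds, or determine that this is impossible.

Case u3 = 0:
Unit clause (~u5) forces u5 = 0.
Unit clause (u1) forces u1 = 1.
But (~u1) is also a unit clause — contradiction.
So u3 must be the other value — set u3 = 1.
Unit clause (u2) forces u2 = 1.
Unit clause (~u5) forces u5 = 0.
Unit clause (u1) forces u1 = 1.
But (~u1) is also a unit clause — contradiction.
Neither u3 = 1 nor u3 = 0 works.

UNSATISFIABLE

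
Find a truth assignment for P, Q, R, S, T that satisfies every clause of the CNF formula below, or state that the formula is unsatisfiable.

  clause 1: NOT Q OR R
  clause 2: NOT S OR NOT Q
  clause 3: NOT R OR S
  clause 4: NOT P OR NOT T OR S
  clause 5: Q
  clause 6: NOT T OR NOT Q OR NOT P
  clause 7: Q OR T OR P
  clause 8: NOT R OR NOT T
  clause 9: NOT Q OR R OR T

(Q) alone gives Q = true.
(R) alone gives R = true.
(NOT S) alone gives S = false.
But (S) is also a unit clause — contradiction.

UNSATISFIABLE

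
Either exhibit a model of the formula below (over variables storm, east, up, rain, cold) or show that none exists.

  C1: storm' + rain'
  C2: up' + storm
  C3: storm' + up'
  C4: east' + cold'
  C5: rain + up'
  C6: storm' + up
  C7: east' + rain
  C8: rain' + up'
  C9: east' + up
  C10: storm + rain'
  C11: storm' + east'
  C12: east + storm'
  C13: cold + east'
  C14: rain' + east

Try storm = 0.
From the singleton clause (up'), up = 0.
From the singleton clause (east'), east = 0.
From the singleton clause (rain'), rain = 0.
All clauses hold; cold can take either value.

storm: 0; east: 0; up: 0; rain: 0; cold: 0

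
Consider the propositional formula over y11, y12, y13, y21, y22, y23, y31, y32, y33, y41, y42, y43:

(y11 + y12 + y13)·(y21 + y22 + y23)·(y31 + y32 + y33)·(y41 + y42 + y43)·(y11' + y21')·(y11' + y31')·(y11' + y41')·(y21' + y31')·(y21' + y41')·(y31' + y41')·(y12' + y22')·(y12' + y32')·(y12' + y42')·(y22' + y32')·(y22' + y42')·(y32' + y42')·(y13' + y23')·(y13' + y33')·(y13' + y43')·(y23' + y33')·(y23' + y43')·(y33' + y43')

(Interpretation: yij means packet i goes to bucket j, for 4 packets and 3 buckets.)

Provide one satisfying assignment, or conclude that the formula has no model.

UNSATISFIABLE

Suppose y11 = 0.
Suppose y12 = 1.
From the singleton clause (y22'), y22 = 0.
From the singleton clause (y32'), y32 = 0.
From the singleton clause (y42'), y42 = 0.
Suppose y21 = 1.
From the singleton clause (y31'), y31 = 0.
From the singleton clause (y33), y33 = 1.
From the singleton clause (y41'), y41 = 0.
From the singleton clause (y43), y43 = 1.
That conflicts with the unit clause (y43').
Backtrack on y21: now try y21 = 0.
From the singleton clause (y23), y23 = 1.
From the singleton clause (y13'), y13 = 0.
From the singleton clause (y33'), y33 = 0.
From the singleton clause (y31), y31 = 1.
From the singleton clause (y41'), y41 = 0.
From the singleton clause (y43), y43 = 1.
That conflicts with the unit clause (y43').
Either choice for y21 ends in contradiction.
Backtrack on y12: now try y12 = 0.
From the singleton clause (y13), y13 = 1.
From the singleton clause (y23'), y23 = 0.
From the singleton clause (y33'), y33 = 0.
From the singleton clause (y43'), y43 = 0.
Suppose y21 = 1.
From the singleton clause (y31'), y31 = 0.
From the singleton clause (y32), y32 = 1.
From the singleton clause (y41'), y41 = 0.
From the singleton clause (y42), y42 = 1.
That conflicts with the unit clause (y42').
Backtrack on y21: now try y21 = 0.
From the singleton clause (y22), y22 = 1.
From the singleton clause (y32'), y32 = 0.
From the singleton clause (y31), y31 = 1.
From the singleton clause (y41'), y41 = 0.
From the singleton clause (y42), y42 = 1.
That conflicts with the unit clause (y42').
Either choice for y21 ends in contradiction.
Either choice for y12 ends in contradiction.
Backtrack on y11: now try y11 = 1.
From the singleton clause (y21'), y21 = 0.
From the singleton clause (y31'), y31 = 0.
From the singleton clause (y41'), y41 = 0.
Suppose y22 = 1.
From the singleton clause (y12'), y12 = 0.
From the singleton clause (y32'), y32 = 0.
From the singleton clause (y33), y33 = 1.
From the singleton clause (y42'), y42 = 0.
From the singleton clause (y43), y43 = 1.
That conflicts with the unit clause (y43').
Backtrack on y22: now try y22 = 0.
From the singleton clause (y23), y23 = 1.
From the singleton clause (y13'), y13 = 0.
From the singleton clause (y33'), y33 = 0.
From the singleton clause (y32), y32 = 1.
From the singleton clause (y12'), y12 = 0.
From the singleton clause (y42'), y42 = 0.
From the singleton clause (y43), y43 = 1.
That conflicts with the unit clause (y43').
Either choice for y22 ends in contradiction.
Either choice for y11 ends in contradiction.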